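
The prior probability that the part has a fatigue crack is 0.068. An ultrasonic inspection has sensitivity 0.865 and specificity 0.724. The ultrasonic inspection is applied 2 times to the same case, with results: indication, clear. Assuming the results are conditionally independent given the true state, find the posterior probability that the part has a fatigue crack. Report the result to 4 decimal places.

With H the event that the part has a fatigue crack, the joint likelihood of the observed sequence is P(data|H) = 0.865·0.135 = 0.11678 and P(data|¬H) = 0.276·0.724 = 0.19982.
Bayes: P(H|data) = 0.068·0.11678 / (0.068·0.11678 + 0.932·0.19982) = 0.0079407/0.19418 = 0.0409.

Posterior P(H) ≈ 0.0409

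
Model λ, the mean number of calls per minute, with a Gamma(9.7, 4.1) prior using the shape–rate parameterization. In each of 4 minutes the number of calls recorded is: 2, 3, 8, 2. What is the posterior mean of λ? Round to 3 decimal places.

Posterior mean ≈ 3.049

Total count ∑xᵢ = 15 over n = 4 minutes.
Gamma is conjugate to the Poisson likelihood: posterior is Gamma(shape = 9.7+15 = 24.7, rate = 4.1+4 = 8.1).
E[λ | data] = 24.7/8.1 = 3.049.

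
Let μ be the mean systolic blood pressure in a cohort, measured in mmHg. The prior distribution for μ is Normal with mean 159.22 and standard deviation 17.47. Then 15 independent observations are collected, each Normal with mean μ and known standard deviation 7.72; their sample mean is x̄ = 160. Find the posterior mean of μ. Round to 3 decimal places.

Posterior mean ≈ 159.990

Prior precision 1/τ₀² = 1/17.47² = 0.00327653; data precision n/σ² = 15/7.72² = 0.251685.
Posterior precision = 0.00327653 + 0.251685 = 0.254961.
Posterior mean = (0.00327653·159.22 + 0.251685·160) / 0.254961 = 159.990.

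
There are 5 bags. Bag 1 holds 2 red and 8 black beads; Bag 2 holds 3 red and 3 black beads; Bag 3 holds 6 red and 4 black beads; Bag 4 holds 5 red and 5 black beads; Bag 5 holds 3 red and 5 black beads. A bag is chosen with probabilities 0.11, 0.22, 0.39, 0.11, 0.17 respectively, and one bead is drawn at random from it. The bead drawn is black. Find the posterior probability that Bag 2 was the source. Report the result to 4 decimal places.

Tabulate prior·likelihood by source: [1] prior 0.11, lik 0.8, product 0.08800; [2] prior 0.22, lik 0.5, product 0.1100; [3] prior 0.39, lik 0.4, product 0.1560; [4] prior 0.11, lik 0.5, product 0.05500; [5] prior 0.17, lik 0.625, product 0.1063.
Normalizing constant = 0.51525; the posterior for Bag 2 is its product over the sum, 0.1100/0.51525 = 0.2135.

Posterior probability ≈ 0.2135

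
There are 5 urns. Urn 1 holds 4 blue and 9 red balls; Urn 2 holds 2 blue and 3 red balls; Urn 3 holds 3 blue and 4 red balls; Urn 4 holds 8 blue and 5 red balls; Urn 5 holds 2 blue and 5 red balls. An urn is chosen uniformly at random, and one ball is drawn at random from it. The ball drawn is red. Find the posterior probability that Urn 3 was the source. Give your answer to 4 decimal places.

Tabulate prior·likelihood by source: [1] prior 0.2, lik 0.6923, product 0.1385; [2] prior 0.2, lik 0.6, product 0.1200; [3] prior 0.2, lik 0.5714, product 0.1143; [4] prior 0.2, lik 0.3846, product 0.07692; [5] prior 0.2, lik 0.7143, product 0.1429.
Normalizing constant = 0.59253; the posterior for Urn 3 is its product over the sum, 0.1143/0.59253 = 0.1929.

Posterior probability ≈ 0.1929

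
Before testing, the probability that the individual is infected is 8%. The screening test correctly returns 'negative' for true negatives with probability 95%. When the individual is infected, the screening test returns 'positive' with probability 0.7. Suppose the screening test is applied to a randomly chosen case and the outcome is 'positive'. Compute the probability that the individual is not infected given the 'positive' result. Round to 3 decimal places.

P(¬H | E) ≈ 0.451

Write H for 'the individual is infected'. Prior odds H:¬H = 0.08/0.92 = 0.086957. For the 'positive' outcome, the likelihood ratio is 0.7/0.05 = 14.000.
Posterior odds = 0.086957 × 14.000 = 1.2174, so P(H|E) = 1.2174/(1+1.2174) = 0.549. Then P(¬H|E) = 1 − 0.549 = 0.451.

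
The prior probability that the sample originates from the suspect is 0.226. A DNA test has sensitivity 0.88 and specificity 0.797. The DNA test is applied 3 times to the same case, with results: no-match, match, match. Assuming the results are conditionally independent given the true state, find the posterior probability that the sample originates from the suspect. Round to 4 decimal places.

With H the event that the sample originates from the suspect, the joint likelihood of the observed sequence is P(data|H) = 0.12·0.88·0.88 = 0.092928 and P(data|¬H) = 0.797·0.203·0.203 = 0.032844.
Bayes: P(H|data) = 0.226·0.092928 / (0.226·0.092928 + 0.774·0.032844) = 0.021002/0.046423 = 0.4524.

Posterior P(H) ≈ 0.4524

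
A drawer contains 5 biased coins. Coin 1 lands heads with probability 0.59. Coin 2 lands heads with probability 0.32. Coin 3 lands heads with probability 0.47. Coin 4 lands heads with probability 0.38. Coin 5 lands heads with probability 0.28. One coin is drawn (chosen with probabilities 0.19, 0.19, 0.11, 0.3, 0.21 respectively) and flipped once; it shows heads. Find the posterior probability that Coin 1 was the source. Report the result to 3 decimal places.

Posterior probability ≈ 0.282

P(heads|C1) = 0.59; P(heads|C2) = 0.32; P(heads|C3) = 0.47; P(heads|C4) = 0.38; P(heads|C5) = 0.28.
Prior × likelihood for each source: 0.19·0.59=0.1121, 0.19·0.32=0.06080, 0.11·0.47=0.05170, 0.3·0.38=0.1140, 0.21·0.28=0.05880. Summing gives P(heads) = 0.39740.
P(Coin 1 | heads) = 0.1121 / 0.39740 = 0.282.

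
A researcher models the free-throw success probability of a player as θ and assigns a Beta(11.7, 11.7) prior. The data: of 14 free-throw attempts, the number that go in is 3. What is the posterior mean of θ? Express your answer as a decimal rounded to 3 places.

The binomial likelihood is conjugate to the Beta prior: with 3 successes and 11 failures, the posterior is Beta(11.7+3, 11.7+11) = Beta(14.7, 22.7).
E[θ | data] = 14.7/(14.7+22.7) = 0.393.

Posterior mean ≈ 0.393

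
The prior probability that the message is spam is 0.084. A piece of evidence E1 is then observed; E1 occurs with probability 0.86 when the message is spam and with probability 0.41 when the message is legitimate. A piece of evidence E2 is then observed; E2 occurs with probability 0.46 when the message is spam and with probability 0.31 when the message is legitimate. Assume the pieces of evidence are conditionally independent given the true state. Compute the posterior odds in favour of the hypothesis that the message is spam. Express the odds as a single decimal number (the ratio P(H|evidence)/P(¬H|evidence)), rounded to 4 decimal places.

Prior odds = 0.084/(1−0.084) = 0.091703. In log-odds, ln(0.091703) = -2.3892.
Add log likelihood ratios: ln(2.0976) + ln(1.4839) = 1.1354.
Posterior log-odds = -1.2538, so posterior odds = exp(-1.2538) = 0.28543.

Posterior odds ≈ 0.2854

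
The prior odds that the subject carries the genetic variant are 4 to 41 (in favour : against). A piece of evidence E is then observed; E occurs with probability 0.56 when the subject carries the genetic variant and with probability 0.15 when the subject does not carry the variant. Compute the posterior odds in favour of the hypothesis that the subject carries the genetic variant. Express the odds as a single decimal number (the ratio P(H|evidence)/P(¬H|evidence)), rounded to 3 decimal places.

Prior odds = 4/41 = 0.097561. In log-odds, ln(0.097561) = -2.3273.
Add log likelihood ratio: ln(3.7333) = 1.3173.
Posterior log-odds = -1.0100, so posterior odds = exp(-1.0100) = 0.36423.

Posterior odds ≈ 0.364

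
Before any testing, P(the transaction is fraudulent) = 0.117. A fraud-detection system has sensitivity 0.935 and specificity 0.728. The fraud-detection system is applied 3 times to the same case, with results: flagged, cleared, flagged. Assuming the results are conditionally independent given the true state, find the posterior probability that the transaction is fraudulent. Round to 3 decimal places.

Let H be the event that the transaction is fraudulent; start with P(H) = 0.117. P('flagged'|H) = 0.935, P('flagged'|¬H) = 0.272.
Update on result 1 ('flagged'): P(H) ← 0.935·0.1170 / (0.935·0.1170 + 0.272·0.8830) = 0.10940/0.34957 = 0.3129.
Update on result 2 ('cleared'): P(H) ← 0.065·0.3129 / (0.065·0.3129 + 0.728·0.6871) = 0.020341/0.52052 = 0.0391.
Update on result 3 ('flagged'): P(H) ← 0.935·0.0391 / (0.935·0.0391 + 0.272·0.9609) = 0.036538/0.29791 = 0.1226.

Posterior P(H) ≈ 0.123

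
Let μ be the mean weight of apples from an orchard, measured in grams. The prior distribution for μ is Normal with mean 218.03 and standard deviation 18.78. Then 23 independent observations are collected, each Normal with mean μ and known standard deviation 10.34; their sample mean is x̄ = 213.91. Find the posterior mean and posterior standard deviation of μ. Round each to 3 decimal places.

Posterior mean ≈ 213.964; posterior SD ≈ 2.142

With known σ, the Normal prior is conjugate. Weight on the data is w = (n/σ²)/(n/σ² + 1/τ₀²) = 0.215123/(0.215123+0.00283536) = 0.98699.
Posterior mean = w·x̄ + (1−w)·μ₀ = 0.98699·213.91 + 0.013009·218.03 = 213.964. Posterior variance = 1/(0.215123+0.00283536) = 4.58803, so SD = 2.142.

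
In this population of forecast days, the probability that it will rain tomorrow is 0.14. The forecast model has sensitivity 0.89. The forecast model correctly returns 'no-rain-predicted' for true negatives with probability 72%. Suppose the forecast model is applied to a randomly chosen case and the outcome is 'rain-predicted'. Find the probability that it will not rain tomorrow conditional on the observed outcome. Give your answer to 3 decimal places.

Write H for 'it will rain tomorrow'. Prior odds H:¬H = 0.14/0.86 = 0.16279. For the 'rain-predicted' outcome, the likelihood ratio is 0.89/0.28 = 3.1786.
Posterior odds = 0.16279 × 3.1786 = 0.51744, so P(H|E) = 0.51744/(1+0.51744) = 0.341. Then P(¬H|E) = 1 − 0.341 = 0.659.

P(¬H | E) ≈ 0.659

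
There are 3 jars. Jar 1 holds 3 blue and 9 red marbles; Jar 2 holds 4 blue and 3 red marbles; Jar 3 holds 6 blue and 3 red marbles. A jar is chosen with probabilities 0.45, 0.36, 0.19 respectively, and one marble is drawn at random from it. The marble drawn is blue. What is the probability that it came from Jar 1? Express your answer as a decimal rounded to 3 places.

Posterior probability ≈ 0.253

P(blue|Jar 1) = 0.25; P(blue|Jar 2) = 0.5714; P(blue|Jar 3) = 0.6667.
Prior × likelihood for each source: 0.45·0.25=0.1125, 0.36·0.5714=0.2057, 0.19·0.6667=0.1267. Summing gives P(blue) = 0.44488.
P(Jar 1 | blue) = 0.1125 / 0.44488 = 0.253.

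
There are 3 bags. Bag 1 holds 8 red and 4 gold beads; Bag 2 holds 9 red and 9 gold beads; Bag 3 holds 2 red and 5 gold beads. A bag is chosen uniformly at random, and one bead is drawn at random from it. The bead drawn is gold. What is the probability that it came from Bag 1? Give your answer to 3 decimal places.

Posterior probability ≈ 0.215

P(gold|Bag 1) = 0.3333; P(gold|Bag 2) = 0.5; P(gold|Bag 3) = 0.7143.
Prior × likelihood for each source: 0.333333·0.3333=0.1111, 0.333333·0.5=0.1667, 0.333333·0.7143=0.2381. Summing gives P(gold) = 0.51587.
P(Bag 1 | gold) = 0.1111 / 0.51587 = 0.215.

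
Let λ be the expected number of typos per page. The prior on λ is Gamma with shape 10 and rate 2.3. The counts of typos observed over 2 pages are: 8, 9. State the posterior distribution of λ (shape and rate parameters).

The Poisson likelihood adds the total count to the shape and the number of exposure periods to the rate. Here ∑xᵢ = 17 and n = 2, so shape 10→27 and rate 2.3→4.3.

Posterior: Gamma(shape=27, rate=4.3)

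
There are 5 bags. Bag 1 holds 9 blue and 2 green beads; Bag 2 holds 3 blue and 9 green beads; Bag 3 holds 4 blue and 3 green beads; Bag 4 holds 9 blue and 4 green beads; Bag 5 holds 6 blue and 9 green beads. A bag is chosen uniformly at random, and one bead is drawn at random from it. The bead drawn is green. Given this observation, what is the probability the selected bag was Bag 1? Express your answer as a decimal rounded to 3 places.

Posterior probability ≈ 0.080

P(green|Bag 1) = 0.1818; P(green|Bag 2) = 0.75; P(green|Bag 3) = 0.4286; P(green|Bag 4) = 0.3077; P(green|Bag 5) = 0.6.
Prior × likelihood for each source: 0.2·0.1818=0.03636, 0.2·0.75=0.1500, 0.2·0.4286=0.08571, 0.2·0.3077=0.06154, 0.2·0.6=0.1200. Summing gives P(green) = 0.45362.
P(Bag 1 | green) = 0.03636 / 0.45362 = 0.080.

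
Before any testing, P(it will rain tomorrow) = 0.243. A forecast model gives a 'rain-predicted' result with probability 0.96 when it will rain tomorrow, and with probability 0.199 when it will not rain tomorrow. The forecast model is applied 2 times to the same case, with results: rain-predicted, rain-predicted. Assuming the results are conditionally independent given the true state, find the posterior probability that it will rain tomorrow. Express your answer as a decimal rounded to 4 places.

Posterior P(H) ≈ 0.8819

With H the event that it will rain tomorrow, the joint likelihood of the observed sequence is P(data|H) = 0.96·0.96 = 0.92160 and P(data|¬H) = 0.199·0.199 = 0.039601.
Bayes: P(H|data) = 0.243·0.92160 / (0.243·0.92160 + 0.757·0.039601) = 0.22395/0.25393 = 0.8819.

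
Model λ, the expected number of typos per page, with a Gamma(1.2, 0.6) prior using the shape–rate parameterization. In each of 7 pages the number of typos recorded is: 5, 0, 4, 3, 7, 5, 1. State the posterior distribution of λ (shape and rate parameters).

Total count ∑xᵢ = 25 over n = 7 pages.
Gamma is conjugate to the Poisson likelihood: posterior is Gamma(shape = 1.2+25 = 26.2, rate = 0.6+7 = 7.6).

Posterior: Gamma(shape=26.2, rate=7.6)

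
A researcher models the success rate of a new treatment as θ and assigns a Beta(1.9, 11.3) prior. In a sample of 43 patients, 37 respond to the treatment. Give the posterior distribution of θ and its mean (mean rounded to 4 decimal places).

Posterior: Beta(38.9, 17.3); mean ≈ 0.6922

Observing 37 successes and 6 failures updates Beta(1.9, 11.3) by adding the success and failure counts to the two shape parameters: α = 1.9+37 = 38.9, β = 11.3+6 = 17.3.
Posterior mean = α/(α+β) = 38.9/56.2 = 0.6922.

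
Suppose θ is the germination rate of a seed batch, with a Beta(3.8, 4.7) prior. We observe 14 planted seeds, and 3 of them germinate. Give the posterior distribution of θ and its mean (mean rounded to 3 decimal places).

Posterior: Beta(6.8, 15.7); mean ≈ 0.302

Observing 3 successes and 11 failures updates Beta(3.8, 4.7) by adding the success and failure counts to the two shape parameters: α = 3.8+3 = 6.8, β = 4.7+11 = 15.7.
E[θ | data] = 6.8/(6.8+15.7) = 0.302.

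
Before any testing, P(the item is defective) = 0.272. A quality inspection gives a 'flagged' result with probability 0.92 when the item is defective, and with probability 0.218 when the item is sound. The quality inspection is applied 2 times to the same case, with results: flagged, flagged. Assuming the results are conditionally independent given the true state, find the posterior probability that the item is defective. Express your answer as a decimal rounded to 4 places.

Posterior P(H) ≈ 0.8694

Let H be the event that the item is defective; start with P(H) = 0.272. P('flagged'|H) = 0.92, P('flagged'|¬H) = 0.218.
Update on result 1 ('flagged'): P(H) ← 0.92·0.2720 / (0.92·0.2720 + 0.218·0.7280) = 0.25024/0.40894 = 0.6119.
Update on result 2 ('flagged'): P(H) ← 0.92·0.6119 / (0.92·0.6119 + 0.218·0.3881) = 0.56296/0.64757 = 0.8694.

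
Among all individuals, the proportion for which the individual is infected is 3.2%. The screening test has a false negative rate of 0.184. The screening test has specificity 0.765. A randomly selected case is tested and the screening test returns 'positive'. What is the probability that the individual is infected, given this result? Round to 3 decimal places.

P(H | E) ≈ 0.103

Write H for 'the individual is infected'. Prior odds H:¬H = 0.032/0.968 = 0.033058. For the 'positive' outcome, the likelihood ratio is 0.816/0.235 = 3.4723.
Posterior odds = 0.033058 × 3.4723 = 0.11479, so P(H|E) = 0.11479/(1+0.11479) = 0.103.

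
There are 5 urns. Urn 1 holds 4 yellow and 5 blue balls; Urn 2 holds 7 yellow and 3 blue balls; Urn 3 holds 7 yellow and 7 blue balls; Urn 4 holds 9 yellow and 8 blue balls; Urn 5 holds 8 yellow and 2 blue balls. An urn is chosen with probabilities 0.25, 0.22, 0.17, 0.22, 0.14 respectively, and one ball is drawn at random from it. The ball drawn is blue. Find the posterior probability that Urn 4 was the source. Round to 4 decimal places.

Tabulate prior·likelihood by source: [1] prior 0.25, lik 0.5556, product 0.1389; [2] prior 0.22, lik 0.3, product 0.06600; [3] prior 0.17, lik 0.5, product 0.08500; [4] prior 0.22, lik 0.4706, product 0.1035; [5] prior 0.14, lik 0.2, product 0.02800.
Normalizing constant = 0.42142; the posterior for Urn 4 is its product over the sum, 0.1035/0.42142 = 0.2457.

Posterior probability ≈ 0.2457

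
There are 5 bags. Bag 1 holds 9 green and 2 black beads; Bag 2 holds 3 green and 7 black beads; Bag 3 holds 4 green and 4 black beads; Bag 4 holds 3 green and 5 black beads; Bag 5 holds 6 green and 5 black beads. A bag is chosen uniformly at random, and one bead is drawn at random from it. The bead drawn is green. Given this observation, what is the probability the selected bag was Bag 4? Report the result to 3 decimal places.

Tabulate prior·likelihood by source: [1] prior 0.2, lik 0.8182, product 0.1636; [2] prior 0.2, lik 0.3, product 0.06000; [3] prior 0.2, lik 0.5, product 0.1000; [4] prior 0.2, lik 0.375, product 0.07500; [5] prior 0.2, lik 0.5455, product 0.1091.
Normalizing constant = 0.50773; the posterior for Bag 4 is its product over the sum, 0.07500/0.50773 = 0.148.

Posterior probability ≈ 0.148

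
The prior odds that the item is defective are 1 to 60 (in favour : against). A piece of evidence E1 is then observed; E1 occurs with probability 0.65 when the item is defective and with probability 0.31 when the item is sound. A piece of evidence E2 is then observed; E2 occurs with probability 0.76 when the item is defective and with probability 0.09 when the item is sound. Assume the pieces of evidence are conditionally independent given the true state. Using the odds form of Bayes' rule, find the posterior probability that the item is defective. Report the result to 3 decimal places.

Posterior probability ≈ 0.228

Prior odds = 1/60 = 0.016667. In log-odds, ln(0.016667) = -4.0943.
Add log likelihood ratios: ln(2.0968) + ln(8.4444) = 2.8739.
Posterior log-odds = -1.2204, so posterior odds = exp(-1.2204) = 0.29510. Converting, P(H|E) = 0.29510/1.2951 = 0.228.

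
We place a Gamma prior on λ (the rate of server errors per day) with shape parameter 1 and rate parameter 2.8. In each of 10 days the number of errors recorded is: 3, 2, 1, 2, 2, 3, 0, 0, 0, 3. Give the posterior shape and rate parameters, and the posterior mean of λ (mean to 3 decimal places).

Posterior: Gamma(shape=17, rate=12.8); mean ≈ 1.328

Total count ∑xᵢ = 16 over n = 10 days.
Gamma is conjugate to the Poisson likelihood: posterior is Gamma(shape = 1+16 = 17, rate = 2.8+10 = 12.8).
Posterior mean = shape/rate = 17/12.8 = 1.328.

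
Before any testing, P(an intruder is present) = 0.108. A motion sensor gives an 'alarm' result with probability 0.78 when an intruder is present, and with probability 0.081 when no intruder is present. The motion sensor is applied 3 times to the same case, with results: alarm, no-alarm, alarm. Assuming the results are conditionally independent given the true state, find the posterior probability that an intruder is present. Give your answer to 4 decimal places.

Posterior P(H) ≈ 0.7288

Let H be the event that an intruder is present; start with P(H) = 0.108. P('alarm'|H) = 0.78, P('alarm'|¬H) = 0.081.
Update on result 1 ('alarm'): P(H) ← 0.78·0.1080 / (0.78·0.1080 + 0.081·0.8920) = 0.084240/0.15649 = 0.5383.
Update on result 2 ('no-alarm'): P(H) ← 0.22·0.5383 / (0.22·0.5383 + 0.919·0.4617) = 0.11843/0.54273 = 0.2182.
Update on result 3 ('alarm'): P(H) ← 0.78·0.2182 / (0.78·0.2182 + 0.081·0.7818) = 0.17020/0.23353 = 0.7288.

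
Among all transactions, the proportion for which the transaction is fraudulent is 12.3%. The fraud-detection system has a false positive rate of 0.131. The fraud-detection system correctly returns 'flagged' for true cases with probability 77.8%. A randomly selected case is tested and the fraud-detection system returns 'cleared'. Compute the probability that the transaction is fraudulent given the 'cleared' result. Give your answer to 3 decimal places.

P(H | E) ≈ 0.035

Write H for 'the transaction is fraudulent'. Prior odds H:¬H = 0.123/0.877 = 0.14025. For the 'cleared' outcome, the likelihood ratio is 0.222/0.869 = 0.25547.
Posterior odds = 0.14025 × 0.25547 = 0.035829, so P(H|E) = 0.035829/(1+0.035829) = 0.035.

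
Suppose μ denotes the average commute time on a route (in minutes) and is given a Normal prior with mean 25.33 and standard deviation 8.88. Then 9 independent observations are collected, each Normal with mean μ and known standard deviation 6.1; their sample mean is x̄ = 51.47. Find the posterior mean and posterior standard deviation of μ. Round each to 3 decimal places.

Posterior mean ≈ 50.168; posterior SD ≈ 1.982

With known σ, the Normal prior is conjugate. Weight on the data is w = (n/σ²)/(n/σ² + 1/τ₀²) = 0.241870/(0.241870+0.0126816) = 0.95018.
Posterior mean = w·x̄ + (1−w)·μ₀ = 0.95018·51.47 + 0.049819·25.33 = 50.168. Posterior variance = 1/(0.241870+0.0126816) = 3.92847, so SD = 1.982.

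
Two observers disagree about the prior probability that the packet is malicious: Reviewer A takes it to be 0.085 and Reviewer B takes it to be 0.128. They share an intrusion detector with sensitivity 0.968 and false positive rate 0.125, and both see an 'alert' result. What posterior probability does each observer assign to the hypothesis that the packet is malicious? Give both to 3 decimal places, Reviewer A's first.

Reviewer A: 0.418; Reviewer B: 0.532

The likelihood ratio for an 'alert' result is 0.968/0.125 = 7.7440.
Reviewer A: prior odds 0.085/0.915 = 0.092896; posterior odds 0.71939; posterior probability 0.418.
Reviewer B: prior odds 0.128/0.872 = 0.14679; posterior odds 1.1367; posterior probability 0.532.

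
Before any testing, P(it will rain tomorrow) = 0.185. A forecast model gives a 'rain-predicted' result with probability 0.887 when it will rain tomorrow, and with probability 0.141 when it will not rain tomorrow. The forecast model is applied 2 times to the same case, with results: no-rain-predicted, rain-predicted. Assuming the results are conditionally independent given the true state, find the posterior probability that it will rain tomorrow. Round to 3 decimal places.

Posterior P(H) ≈ 0.158

With H the event that it will rain tomorrow, the joint likelihood of the observed sequence is P(data|H) = 0.113·0.887 = 0.10023 and P(data|¬H) = 0.859·0.141 = 0.12112.
Bayes: P(H|data) = 0.185·0.10023 / (0.185·0.10023 + 0.815·0.12112) = 0.018543/0.11725 = 0.1581.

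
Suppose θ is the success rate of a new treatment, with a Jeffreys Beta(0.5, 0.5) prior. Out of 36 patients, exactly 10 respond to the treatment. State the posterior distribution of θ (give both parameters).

The binomial likelihood is conjugate to the Beta prior: with 10 successes and 26 failures, the posterior is Beta(0.5+10, 0.5+26) = Beta(10.5, 26.5).

Posterior: Beta(10.5, 26.5)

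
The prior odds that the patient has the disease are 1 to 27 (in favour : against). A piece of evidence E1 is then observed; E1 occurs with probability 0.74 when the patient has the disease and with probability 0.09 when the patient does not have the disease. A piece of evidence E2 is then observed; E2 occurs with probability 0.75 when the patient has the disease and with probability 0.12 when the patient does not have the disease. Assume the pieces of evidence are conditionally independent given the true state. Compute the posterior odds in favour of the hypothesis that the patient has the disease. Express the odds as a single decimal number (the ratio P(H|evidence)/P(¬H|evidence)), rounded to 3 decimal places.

Prior odds = 1/27 = 0.037037.
Likelihood ratio for E1 = 0.74/0.09 = 8.2222.
Likelihood ratio for E2 = 0.75/0.12 = 6.2500.
Posterior odds = prior odds × LR₁ × LR₂ = 1.9033.

Posterior odds ≈ 1.903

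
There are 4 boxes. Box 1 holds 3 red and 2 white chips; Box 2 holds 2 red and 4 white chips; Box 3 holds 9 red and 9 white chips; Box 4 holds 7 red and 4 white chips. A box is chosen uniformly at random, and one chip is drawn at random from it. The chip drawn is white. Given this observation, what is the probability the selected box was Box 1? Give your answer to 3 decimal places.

P(white|Box 1) = 0.4; P(white|Box 2) = 0.6667; P(white|Box 3) = 0.5; P(white|Box 4) = 0.3636.
Prior × likelihood for each source: 0.25·0.4=0.1000, 0.25·0.6667=0.1667, 0.25·0.5=0.1250, 0.25·0.3636=0.09091. Summing gives P(white) = 0.48258.
P(Box 1 | white) = 0.1000 / 0.48258 = 0.207.

Posterior probability ≈ 0.207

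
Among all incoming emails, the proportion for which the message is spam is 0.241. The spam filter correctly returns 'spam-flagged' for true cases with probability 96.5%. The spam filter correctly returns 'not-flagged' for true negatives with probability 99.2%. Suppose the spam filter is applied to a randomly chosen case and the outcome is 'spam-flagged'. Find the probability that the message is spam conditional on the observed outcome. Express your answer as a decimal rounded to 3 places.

Write H for 'the message is spam'. Prior odds H:¬H = 0.241/0.759 = 0.31752. For the 'spam-flagged' outcome, the likelihood ratio is 0.965/0.008 = 120.62.
Posterior odds = 0.31752 × 120.62 = 38.301, so P(H|E) = 38.301/(1+38.301) = 0.975.

P(H | E) ≈ 0.975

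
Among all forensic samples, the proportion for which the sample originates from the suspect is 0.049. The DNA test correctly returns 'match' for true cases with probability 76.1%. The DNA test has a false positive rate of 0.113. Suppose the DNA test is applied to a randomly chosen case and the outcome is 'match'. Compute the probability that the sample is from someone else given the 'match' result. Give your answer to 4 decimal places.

Write H for 'the sample originates from the suspect'. Prior odds H:¬H = 0.049/0.951 = 0.051525. For the 'match' outcome, the likelihood ratio is 0.761/0.113 = 6.7345.
Posterior odds = 0.051525 × 6.7345 = 0.34699, so P(H|E) = 0.34699/(1+0.34699) = 0.2576. Then P(¬H|E) = 1 − 0.2576 = 0.7424.

P(¬H | E) ≈ 0.7424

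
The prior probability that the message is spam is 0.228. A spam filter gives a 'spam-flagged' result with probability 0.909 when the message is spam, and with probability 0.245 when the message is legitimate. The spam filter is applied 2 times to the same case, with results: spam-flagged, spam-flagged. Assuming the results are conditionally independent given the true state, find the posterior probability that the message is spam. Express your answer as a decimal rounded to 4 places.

Let H be the event that the message is spam; start with P(H) = 0.228. P('spam-flagged'|H) = 0.909, P('spam-flagged'|¬H) = 0.245.
Update on result 1 ('spam-flagged'): P(H) ← 0.909·0.2280 / (0.909·0.2280 + 0.245·0.7720) = 0.20725/0.39639 = 0.5228.
Update on result 2 ('spam-flagged'): P(H) ← 0.909·0.5228 / (0.909·0.5228 + 0.245·0.4772) = 0.47527/0.59217 = 0.8026.

Posterior P(H) ≈ 0.8026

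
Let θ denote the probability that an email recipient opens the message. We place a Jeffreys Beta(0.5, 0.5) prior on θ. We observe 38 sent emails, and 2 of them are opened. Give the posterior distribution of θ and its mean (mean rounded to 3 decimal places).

The binomial likelihood is conjugate to the Beta prior: with 2 successes and 36 failures, the posterior is Beta(0.5+2, 0.5+36) = Beta(2.5, 36.5).
E[θ | data] = 2.5/(2.5+36.5) = 0.064.

Posterior: Beta(2.5, 36.5); mean ≈ 0.064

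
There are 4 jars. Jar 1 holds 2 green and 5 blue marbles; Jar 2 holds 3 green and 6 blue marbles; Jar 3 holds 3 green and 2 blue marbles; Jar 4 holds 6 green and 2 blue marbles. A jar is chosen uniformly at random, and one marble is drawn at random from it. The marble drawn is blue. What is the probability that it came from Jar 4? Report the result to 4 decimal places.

P(blue|Jar 1) = 0.7143; P(blue|Jar 2) = 0.6667; P(blue|Jar 3) = 0.4; P(blue|Jar 4) = 0.25.
Prior × likelihood for each source: 0.25·0.7143=0.1786, 0.25·0.6667=0.1667, 0.25·0.4=0.1000, 0.25·0.25=0.06250. Summing gives P(blue) = 0.50774.
P(Jar 4 | blue) = 0.06250 / 0.50774 = 0.1231.

Posterior probability ≈ 0.1231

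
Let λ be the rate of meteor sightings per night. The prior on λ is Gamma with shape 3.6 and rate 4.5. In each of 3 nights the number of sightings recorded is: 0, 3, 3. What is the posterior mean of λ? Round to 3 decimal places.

Posterior mean ≈ 1.280

Total count ∑xᵢ = 6 over n = 3 nights.
Gamma is conjugate to the Poisson likelihood: posterior is Gamma(shape = 3.6+6 = 9.6, rate = 4.5+3 = 7.5).
E[λ | data] = 9.6/7.5 = 1.280.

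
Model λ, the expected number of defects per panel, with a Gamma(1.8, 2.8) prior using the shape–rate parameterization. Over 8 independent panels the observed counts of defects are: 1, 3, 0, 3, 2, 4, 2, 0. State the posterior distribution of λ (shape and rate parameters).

The Poisson likelihood adds the total count to the shape and the number of exposure periods to the rate. Here ∑xᵢ = 15 and n = 8, so shape 1.8→16.8 and rate 2.8→10.8.

Posterior: Gamma(shape=16.8, rate=10.8)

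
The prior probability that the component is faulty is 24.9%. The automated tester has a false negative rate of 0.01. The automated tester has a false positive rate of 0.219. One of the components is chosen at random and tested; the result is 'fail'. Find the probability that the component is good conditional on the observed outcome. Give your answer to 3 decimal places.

P(¬H | E) ≈ 0.400

Let H be the event that the component is faulty. P(H) = 0.249, so P(¬H) = 0.751. With E the 'fail' result, P(E|H) = 0.99 and P(E|¬H) = 0.219.
P(E) = 0.99·0.249 + 0.219·0.751 = 0.24651 + 0.16447 = 0.41098.
By Bayes' theorem, P(H|E) = 0.24651 / 0.41098 = 0.600. Hence P(¬H|E) = 1 − 0.600 = 0.400.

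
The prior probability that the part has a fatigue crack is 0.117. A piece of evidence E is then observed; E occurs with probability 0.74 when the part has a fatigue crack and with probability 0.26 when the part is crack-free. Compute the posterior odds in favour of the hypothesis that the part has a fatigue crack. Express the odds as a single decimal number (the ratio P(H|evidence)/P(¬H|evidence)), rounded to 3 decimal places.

Prior odds = 0.117/(1−0.117) = 0.13250.
Likelihood ratio for E = 0.74/0.26 = 2.8462.
Posterior odds = prior odds × LR = 0.37712.

Posterior odds ≈ 0.377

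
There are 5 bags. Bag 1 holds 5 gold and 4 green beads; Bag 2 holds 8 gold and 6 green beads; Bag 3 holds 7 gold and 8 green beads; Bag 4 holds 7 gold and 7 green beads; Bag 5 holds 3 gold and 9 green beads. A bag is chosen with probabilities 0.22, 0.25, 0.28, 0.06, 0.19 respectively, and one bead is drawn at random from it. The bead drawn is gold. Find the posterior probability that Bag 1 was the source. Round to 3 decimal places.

P(gold|Bag 1) = 0.5556; P(gold|Bag 2) = 0.5714; P(gold|Bag 3) = 0.4667; P(gold|Bag 4) = 0.5; P(gold|Bag 5) = 0.25.
Prior × likelihood for each source: 0.22·0.5556=0.1222, 0.25·0.5714=0.1429, 0.28·0.4667=0.1307, 0.06·0.5=0.03000, 0.19·0.25=0.04750. Summing gives P(gold) = 0.47325.
P(Bag 1 | gold) = 0.1222 / 0.47325 = 0.258.

Posterior probability ≈ 0.258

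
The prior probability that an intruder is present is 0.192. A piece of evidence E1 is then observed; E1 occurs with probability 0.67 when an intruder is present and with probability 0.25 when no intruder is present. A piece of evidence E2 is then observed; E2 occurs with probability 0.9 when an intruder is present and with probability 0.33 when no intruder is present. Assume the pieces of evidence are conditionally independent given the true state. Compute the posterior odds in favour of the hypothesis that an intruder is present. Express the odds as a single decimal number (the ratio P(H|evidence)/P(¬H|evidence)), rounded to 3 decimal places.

Posterior odds ≈ 1.737

Prior odds = 0.192/(1−0.192) = 0.23762. In log-odds, ln(0.23762) = -1.4371.
Add log likelihood ratios: ln(2.6800) + ln(2.7273) = 1.9891.
Posterior log-odds = 0.55205, so posterior odds = exp(0.55205) = 1.7368.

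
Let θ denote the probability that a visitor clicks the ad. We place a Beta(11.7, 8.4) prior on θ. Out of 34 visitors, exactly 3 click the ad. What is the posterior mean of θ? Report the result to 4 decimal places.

The binomial likelihood is conjugate to the Beta prior: with 3 successes and 31 failures, the posterior is Beta(11.7+3, 8.4+31) = Beta(14.7, 39.4).
Posterior mean = α/(α+β) = 14.7/54.1 = 0.2717.

Posterior mean ≈ 0.2717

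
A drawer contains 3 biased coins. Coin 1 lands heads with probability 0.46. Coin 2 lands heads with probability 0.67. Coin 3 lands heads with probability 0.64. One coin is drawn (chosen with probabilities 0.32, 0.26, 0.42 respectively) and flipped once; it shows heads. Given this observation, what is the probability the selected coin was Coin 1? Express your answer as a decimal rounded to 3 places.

Posterior probability ≈ 0.249

Tabulate prior·likelihood by source: [1] prior 0.32, lik 0.46, product 0.1472; [2] prior 0.26, lik 0.67, product 0.1742; [3] prior 0.42, lik 0.64, product 0.2688.
Normalizing constant = 0.59020; the posterior for Coin 1 is its product over the sum, 0.1472/0.59020 = 0.249.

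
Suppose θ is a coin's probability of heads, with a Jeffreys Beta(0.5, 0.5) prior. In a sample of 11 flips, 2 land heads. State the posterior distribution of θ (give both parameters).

Posterior: Beta(2.5, 9.5)

The binomial likelihood is conjugate to the Beta prior: with 2 successes and 9 failures, the posterior is Beta(0.5+2, 0.5+9) = Beta(2.5, 9.5).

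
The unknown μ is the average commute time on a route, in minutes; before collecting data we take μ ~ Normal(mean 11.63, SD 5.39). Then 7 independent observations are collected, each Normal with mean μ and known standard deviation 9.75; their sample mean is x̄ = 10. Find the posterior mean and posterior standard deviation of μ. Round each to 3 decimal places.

With known σ, the Normal prior is conjugate. Weight on the data is w = (n/σ²)/(n/σ² + 1/τ₀²) = 0.0736358/(0.0736358+0.0344209) = 0.68145.
Posterior mean = w·x̄ + (1−w)·μ₀ = 0.68145·10 + 0.31855·11.63 = 10.519. Posterior variance = 1/(0.0736358+0.0344209) = 9.25440, so SD = 3.042.

Posterior mean ≈ 10.519; posterior SD ≈ 3.042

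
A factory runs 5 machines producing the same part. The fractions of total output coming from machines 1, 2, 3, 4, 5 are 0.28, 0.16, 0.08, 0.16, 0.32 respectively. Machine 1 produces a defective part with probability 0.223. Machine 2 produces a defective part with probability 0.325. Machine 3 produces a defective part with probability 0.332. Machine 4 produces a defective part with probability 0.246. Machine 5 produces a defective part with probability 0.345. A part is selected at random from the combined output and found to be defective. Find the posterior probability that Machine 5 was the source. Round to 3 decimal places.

Tabulate prior·likelihood by source: [1] prior 0.28, lik 0.223, product 0.06244; [2] prior 0.16, lik 0.325, product 0.05200; [3] prior 0.08, lik 0.332, product 0.02656; [4] prior 0.16, lik 0.246, product 0.03936; [5] prior 0.32, lik 0.345, product 0.1104.
Normalizing constant = 0.29076; the posterior for Machine 5 is its product over the sum, 0.1104/0.29076 = 0.380.

Posterior probability ≈ 0.380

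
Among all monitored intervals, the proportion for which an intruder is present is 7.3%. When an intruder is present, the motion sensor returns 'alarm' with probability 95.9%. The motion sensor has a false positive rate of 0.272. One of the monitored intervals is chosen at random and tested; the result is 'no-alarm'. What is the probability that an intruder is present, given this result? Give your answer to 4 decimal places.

Let H be the event that an intruder is present. P(H) = 0.073, so P(¬H) = 0.927. With E the 'no-alarm' result, P(E|H) = 0.041 and P(E|¬H) = 0.728.
P(E) = 0.041·0.073 + 0.728·0.927 = 0.0029930 + 0.67486 = 0.67785.
By Bayes' theorem, P(H|E) = 0.0029930 / 0.67785 = 0.0044.

P(H | E) ≈ 0.0044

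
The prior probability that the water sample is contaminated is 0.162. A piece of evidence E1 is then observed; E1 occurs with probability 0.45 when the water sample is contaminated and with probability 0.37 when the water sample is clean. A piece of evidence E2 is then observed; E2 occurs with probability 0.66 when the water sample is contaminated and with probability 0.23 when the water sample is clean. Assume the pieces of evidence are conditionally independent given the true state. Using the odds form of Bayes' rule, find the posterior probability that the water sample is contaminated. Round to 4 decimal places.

Prior odds = 0.162/(1−0.162) = 0.19332.
Likelihood ratio for E1 = 0.45/0.37 = 1.2162.
Likelihood ratio for E2 = 0.66/0.23 = 2.8696.
Posterior odds = prior odds × LR₁ × LR₂ = 0.67468.
Posterior probability = odds/(1+odds) = 0.67468/1.6747 = 0.4029.

Posterior probability ≈ 0.4029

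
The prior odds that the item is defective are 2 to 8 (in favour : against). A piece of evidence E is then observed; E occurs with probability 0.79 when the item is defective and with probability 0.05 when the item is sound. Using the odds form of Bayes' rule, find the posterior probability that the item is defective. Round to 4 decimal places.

Posterior probability ≈ 0.7980

Prior odds = 2/8 = 0.25000. In log-odds, ln(0.25000) = -1.3863.
Add log likelihood ratio: ln(15.800) = 2.7600.
Posterior log-odds = 1.3737, so posterior odds = exp(1.3737) = 3.9500. Converting, P(H|E) = 3.9500/4.9500 = 0.7980.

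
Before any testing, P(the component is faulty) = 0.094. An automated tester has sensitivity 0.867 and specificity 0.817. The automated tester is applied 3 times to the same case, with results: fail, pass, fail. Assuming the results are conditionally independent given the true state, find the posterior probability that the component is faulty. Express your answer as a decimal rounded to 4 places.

Posterior P(H) ≈ 0.2749

Let H be the event that the component is faulty; start with P(H) = 0.094. P('fail'|H) = 0.867, P('fail'|¬H) = 0.183.
Update on result 1 ('fail'): P(H) ← 0.867·0.0940 / (0.867·0.0940 + 0.183·0.9060) = 0.081498/0.24730 = 0.3296.
Update on result 2 ('pass'): P(H) ← 0.133·0.3296 / (0.133·0.3296 + 0.817·0.6704) = 0.043831/0.59158 = 0.0741.
Update on result 3 ('fail'): P(H) ← 0.867·0.0741 / (0.867·0.0741 + 0.183·0.9259) = 0.064237/0.23368 = 0.2749.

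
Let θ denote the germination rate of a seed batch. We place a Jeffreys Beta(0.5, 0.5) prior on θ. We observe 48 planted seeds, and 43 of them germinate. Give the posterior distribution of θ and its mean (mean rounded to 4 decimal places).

Observing 43 successes and 5 failures updates Beta(0.5, 0.5) by adding the success and failure counts to the two shape parameters: α = 0.5+43 = 43.5, β = 0.5+5 = 5.5.
Posterior mean = α/(α+β) = 43.5/49 = 0.8878.

Posterior: Beta(43.5, 5.5); mean ≈ 0.8878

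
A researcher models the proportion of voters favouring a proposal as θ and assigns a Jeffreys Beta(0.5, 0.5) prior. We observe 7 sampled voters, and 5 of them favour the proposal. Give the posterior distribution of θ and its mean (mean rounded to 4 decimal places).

Posterior: Beta(5.5, 2.5); mean ≈ 0.6875

The binomial likelihood is conjugate to the Beta prior: with 5 successes and 2 failures, the posterior is Beta(0.5+5, 0.5+2) = Beta(5.5, 2.5).
E[θ | data] = 5.5/(5.5+2.5) = 0.6875.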